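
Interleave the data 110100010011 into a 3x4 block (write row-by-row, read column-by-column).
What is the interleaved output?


Matrix:
  1101
  0001
  0011
Read columns: 100100001111

100100001111


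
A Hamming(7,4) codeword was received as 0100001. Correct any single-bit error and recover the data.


Syndrome = 5: error at position 5

Data: 0101 (corrected bit 5)


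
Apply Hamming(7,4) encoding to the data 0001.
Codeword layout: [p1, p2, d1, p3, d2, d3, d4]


Parity bits: p1=1, p2=1, p3=1

1101001


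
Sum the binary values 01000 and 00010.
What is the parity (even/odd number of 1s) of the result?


01000 = 8
00010 = 2
Sum = 10 = 1010
1s count = 2

even parity (2 ones in 1010)


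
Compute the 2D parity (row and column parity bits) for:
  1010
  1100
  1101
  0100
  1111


Row parities: 00110
Column parities: 0000

Row P: 00110, Col P: 0000, Corner: 0


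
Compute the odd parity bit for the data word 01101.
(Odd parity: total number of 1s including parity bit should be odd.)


Number of 1s in data: 3
Parity bit: 0

0


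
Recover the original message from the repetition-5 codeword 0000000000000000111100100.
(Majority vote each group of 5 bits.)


Groups: 00000, 00000, 00000, 01111, 00100
Majority votes: 00010

00010


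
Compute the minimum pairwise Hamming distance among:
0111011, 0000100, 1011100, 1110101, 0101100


Comparing all pairs, minimum distance: 2
Can detect 1 errors, correct 0 errors

2


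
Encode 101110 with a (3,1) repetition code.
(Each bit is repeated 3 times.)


Each bit -> 3 copies

111000111111111000


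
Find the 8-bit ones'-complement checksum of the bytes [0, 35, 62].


Sum = 97 mod 256 = 97
Complement = 158

158


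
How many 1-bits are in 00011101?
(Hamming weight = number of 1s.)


Counting 1s in 00011101

4


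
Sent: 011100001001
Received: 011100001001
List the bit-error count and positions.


XOR: 000000000000

0 errors (received matches sent)


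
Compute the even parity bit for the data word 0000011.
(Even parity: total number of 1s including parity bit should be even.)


Number of 1s in data: 2
Parity bit: 0

0


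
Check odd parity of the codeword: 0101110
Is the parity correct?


Number of 1s: 4

No, parity error (4 ones)


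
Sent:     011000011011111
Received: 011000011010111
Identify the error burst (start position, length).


XOR: 000000000001000

Burst at position 11, length 1


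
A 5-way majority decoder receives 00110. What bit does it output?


Ones: 2 out of 5
Threshold: 3

0 (2/5 voted 1)


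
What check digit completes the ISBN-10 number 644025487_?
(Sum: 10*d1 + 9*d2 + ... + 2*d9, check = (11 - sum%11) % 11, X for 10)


Weighted sum: 219
219 mod 11 = 10

Check digit: 1


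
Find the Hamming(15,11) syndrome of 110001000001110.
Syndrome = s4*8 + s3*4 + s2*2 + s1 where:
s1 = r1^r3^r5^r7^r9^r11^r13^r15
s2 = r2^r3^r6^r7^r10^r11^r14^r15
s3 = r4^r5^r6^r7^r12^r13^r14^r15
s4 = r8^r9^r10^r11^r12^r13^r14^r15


s1=0, s2=1, s3=0, s4=1

Syndrome = 10 (error at position 10)


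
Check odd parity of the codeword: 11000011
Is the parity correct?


Number of 1s: 4

No, parity error (4 ones)


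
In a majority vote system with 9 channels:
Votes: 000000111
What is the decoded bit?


Ones: 3 out of 9
Threshold: 5

0 (3/9 voted 1)


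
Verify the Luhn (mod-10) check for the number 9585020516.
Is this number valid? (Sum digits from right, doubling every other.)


Luhn sum = 41
41 mod 10 = 1

Invalid (Luhn sum mod 10 = 1)


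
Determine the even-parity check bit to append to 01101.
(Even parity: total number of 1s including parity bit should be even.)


Number of 1s in data: 3
Parity bit: 1

1


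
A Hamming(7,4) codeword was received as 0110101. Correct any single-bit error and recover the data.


Syndrome = 3: error at position 3

Data: 0101 (corrected bit 3)


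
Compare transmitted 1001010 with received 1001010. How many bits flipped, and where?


XOR: 0000000

0 errors (received matches sent)


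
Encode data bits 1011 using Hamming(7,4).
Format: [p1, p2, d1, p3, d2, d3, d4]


Parity bits: p1=0, p2=1, p3=0

0110011


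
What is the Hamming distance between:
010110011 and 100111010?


XOR: 110001001
Count of 1s: 4

4


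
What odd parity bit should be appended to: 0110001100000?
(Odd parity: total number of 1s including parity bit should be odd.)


Number of 1s in data: 4
Parity bit: 1

1


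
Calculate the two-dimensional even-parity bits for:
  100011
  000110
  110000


Row parities: 100
Column parities: 010101

Row P: 100, Col P: 010101, Corner: 1


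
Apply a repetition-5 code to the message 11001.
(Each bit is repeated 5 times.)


Each bit -> 5 copies

1111111111000000000011111


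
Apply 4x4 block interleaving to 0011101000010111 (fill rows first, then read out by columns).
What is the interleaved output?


Matrix:
  0011
  1010
  0001
  0111
Read columns: 0100000111011011

0100000111011011


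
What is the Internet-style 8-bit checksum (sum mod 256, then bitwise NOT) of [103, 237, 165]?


Sum = 505 mod 256 = 249
Complement = 6

6


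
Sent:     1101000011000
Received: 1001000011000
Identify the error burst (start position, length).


XOR: 0100000000000

Burst at position 1, length 1


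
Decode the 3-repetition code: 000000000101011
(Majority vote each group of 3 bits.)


Groups: 000, 000, 000, 101, 011
Majority votes: 00011

00011


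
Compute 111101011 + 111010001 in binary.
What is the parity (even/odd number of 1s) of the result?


111101011 = 491
111010001 = 465
Sum = 956 = 1110111100
1s count = 7

odd parity (7 ones in 1110111100)


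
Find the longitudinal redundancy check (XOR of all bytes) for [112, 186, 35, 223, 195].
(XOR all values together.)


XOR chain: 112 ^ 186 ^ 35 ^ 223 ^ 195 = 245

245


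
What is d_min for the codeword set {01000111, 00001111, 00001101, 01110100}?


Comparing all pairs, minimum distance: 1
Can detect 0 errors, correct 0 errors

1


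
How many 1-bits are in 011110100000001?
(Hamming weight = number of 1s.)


Counting 1s in 011110100000001

6


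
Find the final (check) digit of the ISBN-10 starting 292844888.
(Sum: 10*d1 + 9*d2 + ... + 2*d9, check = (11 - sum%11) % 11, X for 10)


Weighted sum: 289
289 mod 11 = 3

Check digit: 8


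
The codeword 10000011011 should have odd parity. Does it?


Number of 1s: 5

Yes, parity is correct (5 ones)


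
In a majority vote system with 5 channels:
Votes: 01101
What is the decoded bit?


Ones: 3 out of 5
Threshold: 3

1 (3/5 voted 1)


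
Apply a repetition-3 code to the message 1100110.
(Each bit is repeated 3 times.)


Each bit -> 3 copies

111111000000111111000


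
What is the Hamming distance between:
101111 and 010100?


XOR: 111011
Count of 1s: 5

5


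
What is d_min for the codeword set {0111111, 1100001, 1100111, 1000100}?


Comparing all pairs, minimum distance: 2
Can detect 1 errors, correct 0 errors

2


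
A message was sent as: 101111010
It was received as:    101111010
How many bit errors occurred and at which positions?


XOR: 000000000

0 errors (received matches sent)


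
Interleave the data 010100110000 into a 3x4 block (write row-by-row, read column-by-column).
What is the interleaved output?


Matrix:
  0101
  0011
  0000
Read columns: 000100010110

000100010110


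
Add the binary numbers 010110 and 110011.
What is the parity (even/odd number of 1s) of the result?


010110 = 22
110011 = 51
Sum = 73 = 1001001
1s count = 3

odd parity (3 ones in 1001001)


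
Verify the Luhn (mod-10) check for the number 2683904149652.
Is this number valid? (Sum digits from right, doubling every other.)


Luhn sum = 56
56 mod 10 = 6

Invalid (Luhn sum mod 10 = 6)


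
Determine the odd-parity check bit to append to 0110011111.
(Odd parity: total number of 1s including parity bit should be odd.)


Number of 1s in data: 7
Parity bit: 0

0


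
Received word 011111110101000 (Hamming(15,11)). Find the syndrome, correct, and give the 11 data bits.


Syndrome = 15: error at position 15

Data: 11110101001 (corrected bit 15)


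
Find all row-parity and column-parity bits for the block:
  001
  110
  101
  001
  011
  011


Row parities: 100100
Column parities: 011

Row P: 100100, Col P: 011, Corner: 0


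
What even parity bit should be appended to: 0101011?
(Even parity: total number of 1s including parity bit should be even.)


Number of 1s in data: 4
Parity bit: 0

0


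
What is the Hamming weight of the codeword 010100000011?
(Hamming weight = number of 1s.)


Counting 1s in 010100000011

4


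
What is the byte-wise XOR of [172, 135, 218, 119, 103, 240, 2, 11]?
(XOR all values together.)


XOR chain: 172 ^ 135 ^ 218 ^ 119 ^ 103 ^ 240 ^ 2 ^ 11 = 24

24


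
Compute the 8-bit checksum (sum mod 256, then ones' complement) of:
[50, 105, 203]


Sum = 358 mod 256 = 102
Complement = 153

153


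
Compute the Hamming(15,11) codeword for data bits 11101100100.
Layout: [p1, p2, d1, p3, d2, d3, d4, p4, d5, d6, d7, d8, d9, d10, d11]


Parity bits: p1=0, p2=1, p3=1, p4=1

011111011100100


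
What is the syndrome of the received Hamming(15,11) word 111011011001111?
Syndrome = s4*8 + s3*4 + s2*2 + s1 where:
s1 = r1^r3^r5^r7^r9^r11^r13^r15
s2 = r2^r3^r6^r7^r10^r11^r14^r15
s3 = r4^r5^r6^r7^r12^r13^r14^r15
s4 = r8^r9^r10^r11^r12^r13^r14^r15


s1=0, s2=1, s3=0, s4=0

Syndrome = 2 (error at position 2)


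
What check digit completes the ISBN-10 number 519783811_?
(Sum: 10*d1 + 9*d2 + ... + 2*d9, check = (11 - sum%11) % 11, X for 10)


Weighted sum: 280
280 mod 11 = 5

Check digit: 6


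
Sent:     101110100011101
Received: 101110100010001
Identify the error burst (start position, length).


XOR: 000000000001100

Burst at position 11, length 2


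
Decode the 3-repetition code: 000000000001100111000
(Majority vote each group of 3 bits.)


Groups: 000, 000, 000, 001, 100, 111, 000
Majority votes: 0000010

0000010


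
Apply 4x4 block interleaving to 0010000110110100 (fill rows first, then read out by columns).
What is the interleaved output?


Matrix:
  0010
  0001
  1011
  0100
Read columns: 0010000110100110

0010000110100110


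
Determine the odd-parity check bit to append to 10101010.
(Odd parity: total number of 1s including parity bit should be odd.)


Number of 1s in data: 4
Parity bit: 1

1


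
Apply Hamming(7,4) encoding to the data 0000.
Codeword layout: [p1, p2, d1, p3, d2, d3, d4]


Parity bits: p1=0, p2=0, p3=0

0000000


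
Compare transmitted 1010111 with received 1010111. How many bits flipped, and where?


XOR: 0000000

0 errors (received matches sent)


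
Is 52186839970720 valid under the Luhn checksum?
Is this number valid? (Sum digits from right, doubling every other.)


Luhn sum = 66
66 mod 10 = 6

Invalid (Luhn sum mod 10 = 6)


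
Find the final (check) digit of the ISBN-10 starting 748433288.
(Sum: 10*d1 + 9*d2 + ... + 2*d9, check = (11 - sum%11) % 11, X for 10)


Weighted sum: 279
279 mod 11 = 4

Check digit: 7


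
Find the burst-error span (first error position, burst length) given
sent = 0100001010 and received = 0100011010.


XOR: 0000010000

Burst at position 5, length 1


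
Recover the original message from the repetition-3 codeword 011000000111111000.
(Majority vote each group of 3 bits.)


Groups: 011, 000, 000, 111, 111, 000
Majority votes: 100110

100110


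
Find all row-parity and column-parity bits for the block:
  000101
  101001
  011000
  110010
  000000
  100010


Row parities: 010100
Column parities: 100100

Row P: 010100, Col P: 100100, Corner: 0


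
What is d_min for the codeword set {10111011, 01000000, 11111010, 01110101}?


Comparing all pairs, minimum distance: 2
Can detect 1 errors, correct 0 errors

2


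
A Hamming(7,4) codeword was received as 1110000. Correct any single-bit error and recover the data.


Syndrome = 0: no error detected

Data: 1000 (no errors)


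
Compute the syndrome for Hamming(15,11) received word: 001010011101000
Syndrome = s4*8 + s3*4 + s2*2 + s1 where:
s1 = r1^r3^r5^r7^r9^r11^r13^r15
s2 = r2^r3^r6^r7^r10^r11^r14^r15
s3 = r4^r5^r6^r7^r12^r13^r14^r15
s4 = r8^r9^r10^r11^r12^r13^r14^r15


s1=1, s2=0, s3=0, s4=0

Syndrome = 1 (error at position 1)


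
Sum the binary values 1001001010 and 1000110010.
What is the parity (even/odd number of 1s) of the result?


1001001010 = 586
1000110010 = 562
Sum = 1148 = 10001111100
1s count = 6

even parity (6 ones in 10001111100)


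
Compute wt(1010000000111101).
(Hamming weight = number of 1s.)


Counting 1s in 1010000000111101

7


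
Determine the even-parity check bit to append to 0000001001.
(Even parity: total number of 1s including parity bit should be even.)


Number of 1s in data: 2
Parity bit: 0

0


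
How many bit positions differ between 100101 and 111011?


XOR: 011110
Count of 1s: 4

4


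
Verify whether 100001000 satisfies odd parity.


Number of 1s: 2

No, parity error (2 ones)


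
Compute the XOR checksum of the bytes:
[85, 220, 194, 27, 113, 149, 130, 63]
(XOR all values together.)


XOR chain: 85 ^ 220 ^ 194 ^ 27 ^ 113 ^ 149 ^ 130 ^ 63 = 9

9


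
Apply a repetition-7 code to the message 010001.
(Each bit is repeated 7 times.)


Each bit -> 7 copies

000000011111110000000000000000000001111111


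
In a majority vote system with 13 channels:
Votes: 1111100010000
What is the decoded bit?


Ones: 6 out of 13
Threshold: 7

0 (6/13 voted 1)


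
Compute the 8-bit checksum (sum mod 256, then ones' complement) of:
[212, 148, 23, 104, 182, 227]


Sum = 896 mod 256 = 128
Complement = 127

127


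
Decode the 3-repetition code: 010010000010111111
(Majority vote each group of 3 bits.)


Groups: 010, 010, 000, 010, 111, 111
Majority votes: 000011

000011


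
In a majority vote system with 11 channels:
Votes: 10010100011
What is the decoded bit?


Ones: 5 out of 11
Threshold: 6

0 (5/11 voted 1)


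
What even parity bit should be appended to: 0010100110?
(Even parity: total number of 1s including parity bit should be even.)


Number of 1s in data: 4
Parity bit: 0

0


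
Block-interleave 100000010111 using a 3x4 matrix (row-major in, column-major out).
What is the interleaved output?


Matrix:
  1000
  0001
  0111
Read columns: 100001001011

100001001011


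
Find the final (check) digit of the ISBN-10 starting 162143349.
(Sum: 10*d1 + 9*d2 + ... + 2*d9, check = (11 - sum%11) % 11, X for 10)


Weighted sum: 168
168 mod 11 = 3

Check digit: 8


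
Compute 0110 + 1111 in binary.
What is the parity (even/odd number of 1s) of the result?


0110 = 6
1111 = 15
Sum = 21 = 10101
1s count = 3

odd parity (3 ones in 10101)


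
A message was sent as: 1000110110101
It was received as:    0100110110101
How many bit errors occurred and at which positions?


XOR: 1100000000000

2 error(s) at position(s): 0, 1


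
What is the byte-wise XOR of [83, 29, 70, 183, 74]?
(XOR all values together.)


XOR chain: 83 ^ 29 ^ 70 ^ 183 ^ 74 = 245

245


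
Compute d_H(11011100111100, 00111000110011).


XOR: 11100100001111
Count of 1s: 8

8


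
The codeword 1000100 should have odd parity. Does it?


Number of 1s: 2

No, parity error (2 ones)


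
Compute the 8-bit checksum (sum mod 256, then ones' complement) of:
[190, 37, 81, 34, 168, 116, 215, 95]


Sum = 936 mod 256 = 168
Complement = 87

87


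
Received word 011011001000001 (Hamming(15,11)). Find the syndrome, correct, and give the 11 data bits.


Syndrome = 4: error at position 4

Data: 11101000001 (corrected bit 4)


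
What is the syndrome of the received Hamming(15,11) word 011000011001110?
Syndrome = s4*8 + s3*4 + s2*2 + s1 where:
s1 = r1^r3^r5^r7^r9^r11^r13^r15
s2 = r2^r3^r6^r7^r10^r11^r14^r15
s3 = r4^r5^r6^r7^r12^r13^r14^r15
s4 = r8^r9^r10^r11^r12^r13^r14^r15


s1=1, s2=1, s3=1, s4=1

Syndrome = 15 (error at position 15)


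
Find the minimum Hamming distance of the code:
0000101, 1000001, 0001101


Comparing all pairs, minimum distance: 1
Can detect 0 errors, correct 0 errors

1


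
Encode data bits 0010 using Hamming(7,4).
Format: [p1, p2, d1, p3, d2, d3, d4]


Parity bits: p1=0, p2=1, p3=1

0101010


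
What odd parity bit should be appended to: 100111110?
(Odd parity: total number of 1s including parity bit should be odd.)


Number of 1s in data: 6
Parity bit: 1

1


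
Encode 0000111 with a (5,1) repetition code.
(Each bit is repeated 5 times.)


Each bit -> 5 copies

00000000000000000000111111111111111


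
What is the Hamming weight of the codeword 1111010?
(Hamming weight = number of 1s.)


Counting 1s in 1111010

5


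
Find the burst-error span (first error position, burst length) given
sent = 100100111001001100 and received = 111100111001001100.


XOR: 011000000000000000

Burst at position 1, length 2


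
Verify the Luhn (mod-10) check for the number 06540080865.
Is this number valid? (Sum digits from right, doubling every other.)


Luhn sum = 40
40 mod 10 = 0

Valid (Luhn sum mod 10 = 0)


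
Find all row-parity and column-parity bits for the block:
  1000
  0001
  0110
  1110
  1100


Row parities: 11010
Column parities: 1101

Row P: 11010, Col P: 1101, Corner: 1


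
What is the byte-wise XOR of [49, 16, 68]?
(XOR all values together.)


XOR chain: 49 ^ 16 ^ 68 = 101

101


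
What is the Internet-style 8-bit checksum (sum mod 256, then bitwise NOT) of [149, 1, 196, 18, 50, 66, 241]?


Sum = 721 mod 256 = 209
Complement = 46

46


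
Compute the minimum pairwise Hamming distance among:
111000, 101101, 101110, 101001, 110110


Comparing all pairs, minimum distance: 1
Can detect 0 errors, correct 0 errors

1


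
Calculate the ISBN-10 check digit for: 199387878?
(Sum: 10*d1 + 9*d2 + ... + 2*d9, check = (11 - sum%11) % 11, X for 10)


Weighted sum: 336
336 mod 11 = 6

Check digit: 5


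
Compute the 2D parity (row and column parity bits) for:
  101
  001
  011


Row parities: 010
Column parities: 111

Row P: 010, Col P: 111, Corner: 1


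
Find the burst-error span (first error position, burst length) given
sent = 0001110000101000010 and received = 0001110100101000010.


XOR: 0000000100000000000

Burst at position 7, length 1


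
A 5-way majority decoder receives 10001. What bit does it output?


Ones: 2 out of 5
Threshold: 3

0 (2/5 voted 1)


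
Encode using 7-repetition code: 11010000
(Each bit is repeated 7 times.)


Each bit -> 7 copies

11111111111111000000011111110000000000000000000000000000


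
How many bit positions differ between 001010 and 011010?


XOR: 010000
Count of 1s: 1

1


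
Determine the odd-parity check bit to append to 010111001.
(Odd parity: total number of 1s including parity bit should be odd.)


Number of 1s in data: 5
Parity bit: 0

0


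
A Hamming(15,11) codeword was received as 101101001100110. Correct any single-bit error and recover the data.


Syndrome = 0: no error detected

Data: 10101100110 (no errors)


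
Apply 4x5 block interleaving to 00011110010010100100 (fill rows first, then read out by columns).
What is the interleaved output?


Matrix:
  00011
  11001
  00101
  00100
Read columns: 01000100001110001110

01000100001110001110


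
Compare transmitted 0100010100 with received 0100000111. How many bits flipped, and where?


XOR: 0000010011

3 error(s) at position(s): 5, 8, 9


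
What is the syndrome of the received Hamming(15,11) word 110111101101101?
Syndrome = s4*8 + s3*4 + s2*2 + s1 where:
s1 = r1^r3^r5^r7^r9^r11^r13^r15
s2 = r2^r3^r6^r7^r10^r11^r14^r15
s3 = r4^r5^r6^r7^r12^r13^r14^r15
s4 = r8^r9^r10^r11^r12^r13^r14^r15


s1=0, s2=1, s3=1, s4=1

Syndrome = 14 (error at position 14)


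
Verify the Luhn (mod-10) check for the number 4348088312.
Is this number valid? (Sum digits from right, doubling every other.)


Luhn sum = 49
49 mod 10 = 9

Invalid (Luhn sum mod 10 = 9)


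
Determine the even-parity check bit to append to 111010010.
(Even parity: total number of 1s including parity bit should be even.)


Number of 1s in data: 5
Parity bit: 1

1


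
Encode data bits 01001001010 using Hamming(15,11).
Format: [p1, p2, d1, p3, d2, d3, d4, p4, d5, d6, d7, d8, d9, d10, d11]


Parity bits: p1=0, p2=1, p3=1, p4=1

010110011001010


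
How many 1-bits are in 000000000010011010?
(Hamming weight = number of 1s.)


Counting 1s in 000000000010011010

4


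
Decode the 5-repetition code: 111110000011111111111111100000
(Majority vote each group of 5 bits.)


Groups: 11111, 00000, 11111, 11111, 11111, 00000
Majority votes: 101110

101110


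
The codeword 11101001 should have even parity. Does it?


Number of 1s: 5

No, parity error (5 ones)


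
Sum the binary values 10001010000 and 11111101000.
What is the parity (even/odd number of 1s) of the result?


10001010000 = 1104
11111101000 = 2024
Sum = 3128 = 110000111000
1s count = 5

odd parity (5 ones in 110000111000)


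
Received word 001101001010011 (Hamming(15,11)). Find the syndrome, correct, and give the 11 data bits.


Syndrome = 2: error at position 2

Data: 10101010011 (corrected bit 2)


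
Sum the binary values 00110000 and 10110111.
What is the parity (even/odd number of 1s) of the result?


00110000 = 48
10110111 = 183
Sum = 231 = 11100111
1s count = 6

even parity (6 ones in 11100111)


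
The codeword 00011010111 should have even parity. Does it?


Number of 1s: 6

Yes, parity is correct (6 ones)


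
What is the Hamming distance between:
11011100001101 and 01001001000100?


XOR: 10010101001001
Count of 1s: 6

6


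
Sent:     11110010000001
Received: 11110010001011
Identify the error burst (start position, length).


XOR: 00000000001010

Burst at position 10, length 3


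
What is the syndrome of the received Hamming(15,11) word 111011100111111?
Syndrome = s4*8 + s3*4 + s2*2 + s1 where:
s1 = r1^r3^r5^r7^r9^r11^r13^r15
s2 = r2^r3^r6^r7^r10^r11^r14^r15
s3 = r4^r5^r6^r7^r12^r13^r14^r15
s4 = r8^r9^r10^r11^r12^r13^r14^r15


s1=1, s2=0, s3=1, s4=0

Syndrome = 5 (error at position 5)


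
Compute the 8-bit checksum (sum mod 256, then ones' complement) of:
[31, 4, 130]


Sum = 165 mod 256 = 165
Complement = 90

90


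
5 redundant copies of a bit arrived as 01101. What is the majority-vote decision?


Ones: 3 out of 5
Threshold: 3

1 (3/5 voted 1)


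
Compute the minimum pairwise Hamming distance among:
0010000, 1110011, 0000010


Comparing all pairs, minimum distance: 2
Can detect 1 errors, correct 0 errors

2


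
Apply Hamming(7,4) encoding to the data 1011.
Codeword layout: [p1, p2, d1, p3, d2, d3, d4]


Parity bits: p1=0, p2=1, p3=0

0110011


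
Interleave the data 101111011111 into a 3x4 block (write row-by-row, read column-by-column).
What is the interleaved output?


Matrix:
  1011
  1101
  1111
Read columns: 111011101111

111011101111


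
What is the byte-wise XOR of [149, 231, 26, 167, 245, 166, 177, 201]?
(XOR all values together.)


XOR chain: 149 ^ 231 ^ 26 ^ 167 ^ 245 ^ 166 ^ 177 ^ 201 = 228

228


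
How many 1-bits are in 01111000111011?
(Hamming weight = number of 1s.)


Counting 1s in 01111000111011

9


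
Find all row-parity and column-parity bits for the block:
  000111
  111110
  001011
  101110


Row parities: 1110
Column parities: 011100

Row P: 1110, Col P: 011100, Corner: 1


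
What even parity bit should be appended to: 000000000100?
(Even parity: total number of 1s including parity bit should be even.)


Number of 1s in data: 1
Parity bit: 1

1


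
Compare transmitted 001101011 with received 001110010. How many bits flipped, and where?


XOR: 000011001

3 error(s) at position(s): 4, 5, 8


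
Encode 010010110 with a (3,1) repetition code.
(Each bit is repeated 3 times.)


Each bit -> 3 copies

000111000000111000111111000


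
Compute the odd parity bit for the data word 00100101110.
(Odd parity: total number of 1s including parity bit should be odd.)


Number of 1s in data: 5
Parity bit: 0

0


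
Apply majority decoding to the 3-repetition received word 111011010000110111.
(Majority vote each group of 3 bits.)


Groups: 111, 011, 010, 000, 110, 111
Majority votes: 110011

110011


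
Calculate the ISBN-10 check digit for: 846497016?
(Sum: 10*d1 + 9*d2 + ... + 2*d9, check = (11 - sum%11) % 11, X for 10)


Weighted sum: 296
296 mod 11 = 10

Check digit: 1


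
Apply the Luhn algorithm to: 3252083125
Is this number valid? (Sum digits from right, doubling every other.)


Luhn sum = 35
35 mod 10 = 5

Invalid (Luhn sum mod 10 = 5)


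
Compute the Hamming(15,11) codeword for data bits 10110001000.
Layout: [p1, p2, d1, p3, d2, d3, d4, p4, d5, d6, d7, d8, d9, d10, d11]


Parity bits: p1=0, p2=1, p3=1, p4=1

011101110001000


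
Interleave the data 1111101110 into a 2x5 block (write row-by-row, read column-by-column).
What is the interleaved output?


Matrix:
  11111
  01110
Read columns: 1011111110

1011111110


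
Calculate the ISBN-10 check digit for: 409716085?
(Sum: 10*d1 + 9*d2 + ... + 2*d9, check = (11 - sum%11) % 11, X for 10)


Weighted sum: 231
231 mod 11 = 0

Check digit: 0


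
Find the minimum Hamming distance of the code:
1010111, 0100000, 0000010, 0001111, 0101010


Comparing all pairs, minimum distance: 2
Can detect 1 errors, correct 0 errors

2


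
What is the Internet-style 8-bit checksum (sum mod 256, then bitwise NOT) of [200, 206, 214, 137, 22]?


Sum = 779 mod 256 = 11
Complement = 244

244


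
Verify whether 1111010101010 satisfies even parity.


Number of 1s: 8

Yes, parity is correct (8 ones)


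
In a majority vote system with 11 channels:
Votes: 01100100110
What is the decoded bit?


Ones: 5 out of 11
Threshold: 6

0 (5/11 voted 1)


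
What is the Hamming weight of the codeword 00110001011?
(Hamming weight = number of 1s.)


Counting 1s in 00110001011

5


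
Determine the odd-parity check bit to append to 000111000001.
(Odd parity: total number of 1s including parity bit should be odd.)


Number of 1s in data: 4
Parity bit: 1

1


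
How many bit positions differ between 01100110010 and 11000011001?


XOR: 10100101011
Count of 1s: 6

6


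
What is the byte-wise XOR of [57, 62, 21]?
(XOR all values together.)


XOR chain: 57 ^ 62 ^ 21 = 18

18


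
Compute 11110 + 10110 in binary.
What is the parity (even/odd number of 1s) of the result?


11110 = 30
10110 = 22
Sum = 52 = 110100
1s count = 3

odd parity (3 ones in 110100)


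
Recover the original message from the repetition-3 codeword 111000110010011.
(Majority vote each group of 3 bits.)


Groups: 111, 000, 110, 010, 011
Majority votes: 10101

10101


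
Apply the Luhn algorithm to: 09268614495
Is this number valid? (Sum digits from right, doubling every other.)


Luhn sum = 52
52 mod 10 = 2

Invalid (Luhn sum mod 10 = 2)


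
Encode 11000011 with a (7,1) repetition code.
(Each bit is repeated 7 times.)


Each bit -> 7 copies

11111111111111000000000000000000000000000011111111111111


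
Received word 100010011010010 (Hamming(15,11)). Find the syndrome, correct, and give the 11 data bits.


Syndrome = 0: no error detected

Data: 01001010010 (no errors)


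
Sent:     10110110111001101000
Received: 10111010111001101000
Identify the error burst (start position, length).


XOR: 00001100000000000000

Burst at position 4, length 2


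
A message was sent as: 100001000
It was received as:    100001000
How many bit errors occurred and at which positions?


XOR: 000000000

0 errors (received matches sent)


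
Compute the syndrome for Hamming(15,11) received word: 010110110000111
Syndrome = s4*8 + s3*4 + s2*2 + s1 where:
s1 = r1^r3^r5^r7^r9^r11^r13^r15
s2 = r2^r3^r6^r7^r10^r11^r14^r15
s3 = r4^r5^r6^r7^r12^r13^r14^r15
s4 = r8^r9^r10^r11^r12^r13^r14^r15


s1=0, s2=0, s3=0, s4=0

Syndrome = 0 (no error)


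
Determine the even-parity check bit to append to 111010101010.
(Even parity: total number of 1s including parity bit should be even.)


Number of 1s in data: 7
Parity bit: 1

1


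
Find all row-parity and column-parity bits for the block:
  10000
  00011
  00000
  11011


Row parities: 1000
Column parities: 01000

Row P: 1000, Col P: 01000, Corner: 1


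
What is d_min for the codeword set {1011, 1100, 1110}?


Comparing all pairs, minimum distance: 1
Can detect 0 errors, correct 0 errors

1


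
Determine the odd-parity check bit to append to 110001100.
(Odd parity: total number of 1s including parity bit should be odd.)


Number of 1s in data: 4
Parity bit: 1

1


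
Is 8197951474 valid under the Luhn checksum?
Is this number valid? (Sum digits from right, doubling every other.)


Luhn sum = 53
53 mod 10 = 3

Invalid (Luhn sum mod 10 = 3)


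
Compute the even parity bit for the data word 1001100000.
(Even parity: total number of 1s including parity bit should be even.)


Number of 1s in data: 3
Parity bit: 1

1


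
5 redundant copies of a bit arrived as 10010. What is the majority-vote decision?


Ones: 2 out of 5
Threshold: 3

0 (2/5 voted 1)


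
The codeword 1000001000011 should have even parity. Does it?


Number of 1s: 4

Yes, parity is correct (4 ones)


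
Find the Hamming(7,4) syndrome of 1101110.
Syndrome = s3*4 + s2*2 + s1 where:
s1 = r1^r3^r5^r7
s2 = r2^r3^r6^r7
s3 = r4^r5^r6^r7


s1=0, s2=0, s3=1

Syndrome = 4 (error at position 4)


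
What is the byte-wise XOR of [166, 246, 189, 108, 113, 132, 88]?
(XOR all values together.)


XOR chain: 166 ^ 246 ^ 189 ^ 108 ^ 113 ^ 132 ^ 88 = 44

44


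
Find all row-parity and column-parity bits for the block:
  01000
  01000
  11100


Row parities: 111
Column parities: 11100

Row P: 111, Col P: 11100, Corner: 1


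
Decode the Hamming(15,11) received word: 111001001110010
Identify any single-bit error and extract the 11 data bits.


Syndrome = 0: no error detected

Data: 10101110010 (no errors)


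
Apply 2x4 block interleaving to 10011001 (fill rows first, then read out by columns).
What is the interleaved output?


Matrix:
  1001
  1001
Read columns: 11000011

11000011


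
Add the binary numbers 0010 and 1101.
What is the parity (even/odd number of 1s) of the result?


0010 = 2
1101 = 13
Sum = 15 = 1111
1s count = 4

even parity (4 ones in 1111)


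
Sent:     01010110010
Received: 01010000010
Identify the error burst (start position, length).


XOR: 00000110000

Burst at position 5, length 2


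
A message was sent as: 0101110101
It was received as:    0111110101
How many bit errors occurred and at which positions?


XOR: 0010000000

1 error(s) at position(s): 2


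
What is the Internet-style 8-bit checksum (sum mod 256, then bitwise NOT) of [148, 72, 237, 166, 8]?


Sum = 631 mod 256 = 119
Complement = 136

136


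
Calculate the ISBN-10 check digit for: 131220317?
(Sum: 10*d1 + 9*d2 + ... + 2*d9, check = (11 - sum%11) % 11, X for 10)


Weighted sum: 100
100 mod 11 = 1

Check digit: X


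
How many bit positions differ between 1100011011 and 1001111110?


XOR: 0101100101
Count of 1s: 5

5


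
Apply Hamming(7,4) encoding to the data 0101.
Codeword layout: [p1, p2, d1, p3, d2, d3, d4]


Parity bits: p1=0, p2=1, p3=0

0100101


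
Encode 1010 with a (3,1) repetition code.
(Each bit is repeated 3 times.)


Each bit -> 3 copies

111000111000


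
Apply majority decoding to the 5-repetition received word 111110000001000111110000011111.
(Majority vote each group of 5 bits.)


Groups: 11111, 00000, 01000, 11111, 00000, 11111
Majority votes: 100101

100101


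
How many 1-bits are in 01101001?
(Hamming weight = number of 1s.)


Counting 1s in 01101001

4


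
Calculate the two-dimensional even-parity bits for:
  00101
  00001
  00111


Row parities: 011
Column parities: 00011

Row P: 011, Col P: 00011, Corner: 0


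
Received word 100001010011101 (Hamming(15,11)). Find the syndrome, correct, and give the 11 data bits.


Syndrome = 10: error at position 10

Data: 00100111101 (corrected bit 10)


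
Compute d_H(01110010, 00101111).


XOR: 01011101
Count of 1s: 5

5


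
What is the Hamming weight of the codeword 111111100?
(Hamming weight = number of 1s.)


Counting 1s in 111111100

7


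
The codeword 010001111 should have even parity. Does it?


Number of 1s: 5

No, parity error (5 ones)


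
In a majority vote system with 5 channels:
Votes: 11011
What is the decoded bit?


Ones: 4 out of 5
Threshold: 3

1 (4/5 voted 1)


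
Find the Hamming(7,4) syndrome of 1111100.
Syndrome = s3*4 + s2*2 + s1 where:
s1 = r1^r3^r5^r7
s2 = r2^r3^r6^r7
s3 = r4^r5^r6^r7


s1=1, s2=0, s3=0

Syndrome = 1 (error at position 1)


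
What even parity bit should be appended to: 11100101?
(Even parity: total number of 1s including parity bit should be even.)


Number of 1s in data: 5
Parity bit: 1

1


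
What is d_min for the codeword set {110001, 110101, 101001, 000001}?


Comparing all pairs, minimum distance: 1
Can detect 0 errors, correct 0 errors

1


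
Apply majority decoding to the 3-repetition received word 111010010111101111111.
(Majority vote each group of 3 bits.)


Groups: 111, 010, 010, 111, 101, 111, 111
Majority votes: 1001111

1001111


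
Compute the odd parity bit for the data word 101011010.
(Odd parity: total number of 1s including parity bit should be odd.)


Number of 1s in data: 5
Parity bit: 0

0


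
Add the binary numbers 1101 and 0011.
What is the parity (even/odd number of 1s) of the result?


1101 = 13
0011 = 3
Sum = 16 = 10000
1s count = 1

odd parity (1 ones in 10000)


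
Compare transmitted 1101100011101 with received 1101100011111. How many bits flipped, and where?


XOR: 0000000000010

1 error(s) at position(s): 11


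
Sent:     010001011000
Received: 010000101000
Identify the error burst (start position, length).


XOR: 000001110000

Burst at position 5, length 3


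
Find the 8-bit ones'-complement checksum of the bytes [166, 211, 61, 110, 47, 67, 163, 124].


Sum = 949 mod 256 = 181
Complement = 74

74


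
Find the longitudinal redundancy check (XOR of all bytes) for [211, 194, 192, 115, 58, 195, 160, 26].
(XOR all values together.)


XOR chain: 211 ^ 194 ^ 192 ^ 115 ^ 58 ^ 195 ^ 160 ^ 26 = 225

225


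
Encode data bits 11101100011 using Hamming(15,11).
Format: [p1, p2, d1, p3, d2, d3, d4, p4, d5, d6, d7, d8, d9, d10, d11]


Parity bits: p1=0, p2=1, p3=0, p4=0

011011001100011


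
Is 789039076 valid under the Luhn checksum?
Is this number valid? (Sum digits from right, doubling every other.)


Luhn sum = 46
46 mod 10 = 6

Invalid (Luhn sum mod 10 = 6)


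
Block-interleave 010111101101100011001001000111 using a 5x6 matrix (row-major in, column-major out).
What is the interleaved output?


Matrix:
  010111
  101101
  100011
  001001
  000111
Read columns: 011001000001010110011010111111

011001000001010110011010111111


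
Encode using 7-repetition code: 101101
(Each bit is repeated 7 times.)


Each bit -> 7 copies

111111100000001111111111111100000001111111


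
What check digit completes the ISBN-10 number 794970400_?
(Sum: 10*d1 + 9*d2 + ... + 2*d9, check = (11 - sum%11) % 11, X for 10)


Weighted sum: 304
304 mod 11 = 7

Check digit: 4


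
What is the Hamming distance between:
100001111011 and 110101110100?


XOR: 010100001111
Count of 1s: 6

6


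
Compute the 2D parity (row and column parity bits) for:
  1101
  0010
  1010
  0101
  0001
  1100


Row parities: 110010
Column parities: 1101

Row P: 110010, Col P: 1101, Corner: 1


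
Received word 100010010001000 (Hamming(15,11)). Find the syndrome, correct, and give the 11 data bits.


Syndrome = 0: no error detected

Data: 01000001000 (no errors)


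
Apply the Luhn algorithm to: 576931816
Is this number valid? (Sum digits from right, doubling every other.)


Luhn sum = 46
46 mod 10 = 6

Invalid (Luhn sum mod 10 = 6)


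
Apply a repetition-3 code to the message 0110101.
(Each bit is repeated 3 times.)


Each bit -> 3 copies

000111111000111000111


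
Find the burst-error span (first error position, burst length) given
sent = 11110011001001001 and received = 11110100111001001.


XOR: 00000111110000000

Burst at position 5, length 5


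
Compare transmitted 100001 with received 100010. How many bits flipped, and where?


XOR: 000011

2 error(s) at position(s): 4, 5


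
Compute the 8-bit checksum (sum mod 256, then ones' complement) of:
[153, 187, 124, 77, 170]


Sum = 711 mod 256 = 199
Complement = 56

56


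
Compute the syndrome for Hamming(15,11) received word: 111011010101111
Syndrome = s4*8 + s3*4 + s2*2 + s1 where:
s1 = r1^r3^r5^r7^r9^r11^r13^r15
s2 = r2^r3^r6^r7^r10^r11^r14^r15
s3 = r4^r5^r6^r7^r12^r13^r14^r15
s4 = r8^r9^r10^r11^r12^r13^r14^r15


s1=1, s2=0, s3=0, s4=0

Syndrome = 1 (error at position 1)


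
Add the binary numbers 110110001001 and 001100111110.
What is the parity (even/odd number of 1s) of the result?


110110001001 = 3465
001100111110 = 830
Sum = 4295 = 1000011000111
1s count = 6

even parity (6 ones in 1000011000111)


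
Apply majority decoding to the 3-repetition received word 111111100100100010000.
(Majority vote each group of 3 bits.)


Groups: 111, 111, 100, 100, 100, 010, 000
Majority votes: 1100000

1100000


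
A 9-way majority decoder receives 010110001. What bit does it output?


Ones: 4 out of 9
Threshold: 5

0 (4/9 voted 1)


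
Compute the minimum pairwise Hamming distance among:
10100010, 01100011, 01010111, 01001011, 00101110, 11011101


Comparing all pairs, minimum distance: 2
Can detect 1 errors, correct 0 errors

2


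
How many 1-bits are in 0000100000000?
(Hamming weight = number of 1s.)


Counting 1s in 0000100000000

1


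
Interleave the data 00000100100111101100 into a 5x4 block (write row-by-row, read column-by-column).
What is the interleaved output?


Matrix:
  0000
  0100
  1001
  1110
  1100
Read columns: 00111010110001000100

00111010110001000100


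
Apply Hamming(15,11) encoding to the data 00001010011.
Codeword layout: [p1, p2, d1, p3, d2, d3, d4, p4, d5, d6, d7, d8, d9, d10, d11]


Parity bits: p1=1, p2=1, p3=0, p4=0

110000001010011


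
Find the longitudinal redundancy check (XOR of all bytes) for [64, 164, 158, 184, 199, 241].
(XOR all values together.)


XOR chain: 64 ^ 164 ^ 158 ^ 184 ^ 199 ^ 241 = 244

244


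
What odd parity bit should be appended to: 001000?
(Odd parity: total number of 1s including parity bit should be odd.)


Number of 1s in data: 1
Parity bit: 0

0


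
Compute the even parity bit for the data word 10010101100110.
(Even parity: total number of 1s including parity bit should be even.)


Number of 1s in data: 7
Parity bit: 1

1


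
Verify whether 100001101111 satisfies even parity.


Number of 1s: 7

No, parity error (7 ones)


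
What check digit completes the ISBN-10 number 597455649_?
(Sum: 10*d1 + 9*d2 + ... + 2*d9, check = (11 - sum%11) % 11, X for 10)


Weighted sum: 324
324 mod 11 = 5

Check digit: 6


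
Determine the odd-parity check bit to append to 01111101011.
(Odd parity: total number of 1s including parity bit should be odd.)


Number of 1s in data: 8
Parity bit: 1

1
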